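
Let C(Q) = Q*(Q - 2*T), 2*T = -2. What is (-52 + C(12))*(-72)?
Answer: -8352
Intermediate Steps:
T = -1 (T = (½)*(-2) = -1)
C(Q) = Q*(2 + Q) (C(Q) = Q*(Q - 2*(-1)) = Q*(Q + 2) = Q*(2 + Q))
(-52 + C(12))*(-72) = (-52 + 12*(2 + 12))*(-72) = (-52 + 12*14)*(-72) = (-52 + 168)*(-72) = 116*(-72) = -8352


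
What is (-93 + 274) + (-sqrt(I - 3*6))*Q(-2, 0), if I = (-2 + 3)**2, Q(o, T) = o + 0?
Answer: 181 + 2*I*sqrt(17) ≈ 181.0 + 8.2462*I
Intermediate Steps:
Q(o, T) = o
I = 1 (I = 1**2 = 1)
(-93 + 274) + (-sqrt(I - 3*6))*Q(-2, 0) = (-93 + 274) - sqrt(1 - 3*6)*(-2) = 181 - sqrt(1 - 18)*(-2) = 181 - sqrt(-17)*(-2) = 181 - I*sqrt(17)*(-2) = 181 + 2*I*sqrt(17)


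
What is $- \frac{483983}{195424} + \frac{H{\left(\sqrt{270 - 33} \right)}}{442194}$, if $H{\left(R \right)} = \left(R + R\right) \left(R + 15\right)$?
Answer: $- \frac{35653624621}{14402553376} + \frac{5 \sqrt{237}}{73699} \approx -2.4745$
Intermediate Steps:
$H{\left(R \right)} = 2 R \left(15 + R\right)$
$- \frac{483983}{195424} + \frac{H{\left(\sqrt{270 - 33} \right)}}{442194} = - \frac{483983}{195424} + \frac{2 \sqrt{270 - 33} \left(15 + \sqrt{270 - 33}\right)}{442194} = \left(-483983\right) \frac{1}{195424} + 2 \sqrt{237} \left(15 + \sqrt{237}\right) \frac{1}{442194} = - \frac{483983}{195424} + \frac{\sqrt{237} \left(15 + \sqrt{237}\right)}{221097}$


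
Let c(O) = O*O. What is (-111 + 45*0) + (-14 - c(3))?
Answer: -134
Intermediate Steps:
c(O) = O²
(-111 + 45*0) + (-14 - c(3)) = (-111 + 45*0) + (-14 - 1*3²) = (-111 + 0) + (-14 - 1*9) = -111 + (-14 - 9) = -111 - 23 = -134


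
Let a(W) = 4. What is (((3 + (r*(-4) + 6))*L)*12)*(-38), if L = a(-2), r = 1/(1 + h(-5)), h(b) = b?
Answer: -18240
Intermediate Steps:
r = -¼ (r = 1/(1 - 5) = 1/(-4) = -¼ ≈ -0.25000)
L = 4
(((3 + (r*(-4) + 6))*L)*12)*(-38) = (((3 + (-¼*(-4) + 6))*4)*12)*(-38) = (((3 + (1 + 6))*4)*12)*(-38) = (((3 + 7)*4)*12)*(-38) = ((10*4)*12)*(-38) = (40*12)*(-38) = 480*(-38) = -18240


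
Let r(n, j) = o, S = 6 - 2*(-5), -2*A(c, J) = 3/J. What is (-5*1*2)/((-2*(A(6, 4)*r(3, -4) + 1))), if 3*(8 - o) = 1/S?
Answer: -128/51 ≈ -2.5098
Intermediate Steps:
A(c, J) = -3/(2*J)
S = 16 (S = 6 + 10 = 16)
o = 383/48 (o = 8 - ⅓/16 = 8 - ⅓*1/16 = 8 - 1/48 = 383/48 ≈ 7.9792)
r(n, j) = 383/48
(-5*1*2)/((-2*(A(6, 4)*r(3, -4) + 1))) = (-5*1*2)/((-2*(-3/2/4*(383/48) + 1))) = (-5*2)/((-2*(-3/2*¼*(383/48) + 1))) = -10*(-1/(2*(-3/8*383/48 + 1))) = -10*(-1/(2*(-383/128 + 1))) = -10/((-2*(-255/128))) = -10/255/64 = -10*64/255 = -128/51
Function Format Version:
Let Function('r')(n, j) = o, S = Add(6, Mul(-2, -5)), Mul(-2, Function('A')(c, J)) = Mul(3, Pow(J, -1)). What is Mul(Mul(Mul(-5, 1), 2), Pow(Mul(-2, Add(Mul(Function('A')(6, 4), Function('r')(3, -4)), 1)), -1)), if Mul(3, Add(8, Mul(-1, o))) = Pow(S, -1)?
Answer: Rational(-128, 51) ≈ -2.5098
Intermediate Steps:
Function('A')(c, J) = Mul(Rational(-3, 2), Pow(J, -1)) (Function('A')(c, J) = Mul(Rational(-1, 2), Mul(3, Pow(J, -1))) = Mul(Rational(-3, 2), Pow(J, -1)))
S = 16 (S = Add(6, 10) = 16)
o = Rational(383, 48) (o = Add(8, Mul(Rational(-1, 3), Pow(16, -1))) = Add(8, Mul(Rational(-1, 3), Rational(1, 16))) = Add(8, Rational(-1, 48)) = Rational(383, 48) ≈ 7.9792)
Function('r')(n, j) = Rational(383, 48)
Mul(Mul(Mul(-5, 1), 2), Pow(Mul(-2, Add(Mul(Function('A')(6, 4), Function('r')(3, -4)), 1)), -1)) = Mul(Mul(Mul(-5, 1), 2), Pow(Mul(-2, Add(Mul(Mul(Rational(-3, 2), Pow(4, -1)), Rational(383, 48)), 1)), -1)) = Mul(Mul(-5, 2), Pow(Mul(-2, Add(Mul(Mul(Rational(-3, 2), Rational(1, 4)), Rational(383, 48)), 1)), -1)) = Mul(-10, Pow(Mul(-2, Add(Mul(Rational(-3, 8), Rational(383, 48)), 1)), -1)) = Mul(-10, Pow(Mul(-2, Add(Rational(-383, 128), 1)), -1)) = Mul(-10, Pow(Mul(-2, Rational(-255, 128)), -1)) = Mul(-10, Pow(Rational(255, 64), -1)) = Mul(-10, Rational(64, 255)) = Rational(-128, 51)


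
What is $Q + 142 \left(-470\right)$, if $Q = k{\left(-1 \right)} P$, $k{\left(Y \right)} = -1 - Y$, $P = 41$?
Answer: $-66740$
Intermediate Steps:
$Q = 0$ ($Q = \left(-1 - -1\right) 41 = \left(-1 + 1\right) 41 = 0 \cdot 41 = 0$)
$Q + 142 \left(-470\right) = 0 + 142 \left(-470\right) = 0 - 66740 = -66740$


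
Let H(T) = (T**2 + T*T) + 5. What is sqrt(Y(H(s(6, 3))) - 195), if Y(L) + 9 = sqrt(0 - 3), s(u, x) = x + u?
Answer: sqrt(-204 + I*sqrt(3)) ≈ 0.06063 + 14.283*I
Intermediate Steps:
s(u, x) = u + x
H(T) = 5 + 2*T**2 (H(T) = (T**2 + T**2) + 5 = 2*T**2 + 5 = 5 + 2*T**2)
Y(L) = -9 + I*sqrt(3) (Y(L) = -9 + sqrt(0 - 3) = -9 + sqrt(-3) = -9 + I*sqrt(3))
sqrt(Y(H(s(6, 3))) - 195) = sqrt((-9 + I*sqrt(3)) - 195) = sqrt(-204 + I*sqrt(3))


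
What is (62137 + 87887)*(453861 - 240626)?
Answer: 31990367640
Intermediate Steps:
(62137 + 87887)*(453861 - 240626) = 150024*213235 = 31990367640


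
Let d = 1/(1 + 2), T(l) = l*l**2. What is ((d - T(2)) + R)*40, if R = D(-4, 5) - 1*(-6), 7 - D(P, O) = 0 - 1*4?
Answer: 1120/3 ≈ 373.33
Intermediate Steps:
T(l) = l**3
d = 1/3 ≈ 0.33333
D(P, O) = 11 (D(P, O) = 7 - (0 - 1*4) = 7 - (0 - 4) = 7 - 1*(-4) = 7 + 4 = 11)
R = 17 (R = 11 - 1*(-6) = 11 + 6 = 17)
((d - T(2)) + R)*40 = ((1/3 - 1*2**3) + 17)*40 = ((1/3 - 1*8) + 17)*40 = ((1/3 - 8) + 17)*40 = (-23/3 + 17)*40 = (28/3)*40 = 1120/3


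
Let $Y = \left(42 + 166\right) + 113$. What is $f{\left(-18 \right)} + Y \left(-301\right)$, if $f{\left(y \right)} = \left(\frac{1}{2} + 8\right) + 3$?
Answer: $- \frac{193219}{2} \approx -96610.0$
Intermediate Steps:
$f{\left(y \right)} = \frac{23}{2}$ ($f{\left(y \right)} = \left(\frac{1}{2} + 8\right) + 3 = \frac{17}{2} + 3 = \frac{23}{2}$)
$Y = 321$ ($Y = 208 + 113 = 321$)
$f{\left(-18 \right)} + Y \left(-301\right) = \frac{23}{2} + 321 \left(-301\right) = \frac{23}{2} - 96621 = - \frac{193219}{2}$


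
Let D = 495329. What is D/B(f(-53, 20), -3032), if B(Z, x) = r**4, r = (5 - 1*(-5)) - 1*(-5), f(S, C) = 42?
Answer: 495329/50625 ≈ 9.7843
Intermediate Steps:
r = 15 (r = (5 + 5) + 5 = 10 + 5 = 15)
B(Z, x) = 50625 (B(Z, x) = 15**4 = 50625)
D/B(f(-53, 20), -3032) = 495329/50625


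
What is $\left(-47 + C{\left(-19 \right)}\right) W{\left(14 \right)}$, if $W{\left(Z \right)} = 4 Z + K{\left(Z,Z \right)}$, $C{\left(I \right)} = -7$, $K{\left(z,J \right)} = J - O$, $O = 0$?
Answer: $-3780$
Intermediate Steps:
$K{\left(z,J \right)} = J$ ($K{\left(z,J \right)} = J - 0 = J + 0 = J$)
$W{\left(Z \right)} = 5 Z$ ($W{\left(Z \right)} = 4 Z + Z = 5 Z$)
$\left(-47 + C{\left(-19 \right)}\right) W{\left(14 \right)} = \left(-47 - 7\right) 5 \cdot 14 = \left(-54\right) 70 = -3780$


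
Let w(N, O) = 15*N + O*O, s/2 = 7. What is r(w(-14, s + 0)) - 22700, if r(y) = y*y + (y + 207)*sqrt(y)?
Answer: -22504 + 193*I*sqrt(14) ≈ -22504.0 + 722.14*I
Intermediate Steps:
s = 14 (s = 2*7 = 14)
w(N, O) = O**2 + 15*N (w(N, O) = 15*N + O**2 = O**2 + 15*N)
r(y) = y**2 + sqrt(y)*(207 + y) (r(y) = y**2 + (207 + y)*sqrt(y) = y**2 + sqrt(y)*(207 + y))
r(w(-14, s + 0)) - 22700 = (((14 + 0)**2 + 15*(-14))**2 + ((14 + 0)**2 + 15*(-14))**(3/2) + 207*sqrt((14 + 0)**2 + 15*(-14))) - 22700 = ((14**2 - 210)**2 + (14**2 - 210)**(3/2) + 207*sqrt(14**2 - 210)) - 22700 = ((196 - 210)**2 + (196 - 210)**(3/2) + 207*sqrt(196 - 210)) - 22700 = ((-14)**2 + (-14)**(3/2) + 207*sqrt(-14)) - 22700 = (196 - 14*I*sqrt(14) + 207*(I*sqrt(14))) - 22700 = (196 - 14*I*sqrt(14) + 207*I*sqrt(14)) - 22700 = (196 + 193*I*sqrt(14)) - 22700 = -22504 + 193*I*sqrt(14)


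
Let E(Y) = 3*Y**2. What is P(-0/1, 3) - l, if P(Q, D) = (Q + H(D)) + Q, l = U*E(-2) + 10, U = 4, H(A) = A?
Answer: -55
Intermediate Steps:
l = 58 (l = 4*(3*(-2)**2) + 10 = 4*(3*4) + 10 = 4*12 + 10 = 48 + 10 = 58)
P(Q, D) = D + 2*Q (P(Q, D) = (Q + D) + Q = (D + Q) + Q = D + 2*Q)
P(-0/1, 3) - l = (3 + 2*(-0/1)) - 1*58 = (3 + 2*(-0)) - 58 = (3 + 2*(-4*0)) - 58 = (3 + 2*0) - 58 = (3 + 0) - 58 = 3 - 58 = -55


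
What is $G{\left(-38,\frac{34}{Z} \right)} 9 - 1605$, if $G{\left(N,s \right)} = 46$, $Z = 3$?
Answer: $-1191$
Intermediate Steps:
$G{\left(-38,\frac{34}{Z} \right)} 9 - 1605 = 46 \cdot 9 - 1605 = 414 - 1605 = -1191$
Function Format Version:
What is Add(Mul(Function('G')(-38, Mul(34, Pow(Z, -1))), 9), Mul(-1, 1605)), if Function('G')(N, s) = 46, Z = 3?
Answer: -1191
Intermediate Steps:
Add(Mul(Function('G')(-38, Mul(34, Pow(Z, -1))), 9), Mul(-1, 1605)) = Add(Mul(46, 9), Mul(-1, 1605)) = Add(414, -1605) = -1191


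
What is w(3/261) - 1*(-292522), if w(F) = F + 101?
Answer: 25458202/87 ≈ 2.9262e+5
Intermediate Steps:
w(F) = 101 + F
w(3/261) - 1*(-292522) = (101 + 3/261) - 1*(-292522) = (101 + 3*(1/261)) + 292522 = (101 + 1/87) + 292522 = 8788/87 + 292522 = 25458202/87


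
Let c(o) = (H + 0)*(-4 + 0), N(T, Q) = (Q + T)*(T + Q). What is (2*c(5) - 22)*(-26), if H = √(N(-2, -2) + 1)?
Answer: 572 + 208*√17 ≈ 1429.6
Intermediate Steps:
N(T, Q) = (Q + T)² (N(T, Q) = (Q + T)*(Q + T) = (Q + T)²)
H = √17 (H = √((-2 - 2)² + 1) = √((-4)² + 1) = √(16 + 1) = √17 ≈ 4.1231)
c(o) = -4*√17 (c(o) = (√17 + 0)*(-4 + 0) = √17*(-4) = -4*√17)
(2*c(5) - 22)*(-26) = (2*(-4*√17) - 22)*(-26) = (-8*√17 - 22)*(-26) = (-22 - 8*√17)*(-26) = 572 + 208*√17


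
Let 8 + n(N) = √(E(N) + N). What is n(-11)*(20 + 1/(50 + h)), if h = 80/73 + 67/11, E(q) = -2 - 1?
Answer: -7353784/45921 + 919223*I*√14/45921 ≈ -160.14 + 74.899*I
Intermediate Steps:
E(q) = -3
h = 5771/803 (h = 80*(1/73) + 67*(1/11) = 80/73 + 67/11 = 5771/803 ≈ 7.1868)
n(N) = -8 + √(-3 + N)
n(-11)*(20 + 1/(50 + h)) = (-8 + √(-3 - 11))*(20 + 1/(50 + 5771/803)) = (-8 + √(-14))*(20 + 1/(45921/803)) = (-8 + I*√14)*(20 + 803/45921) = (-8 + I*√14)*(919223/45921) = -7353784/45921 + 919223*I*√14/45921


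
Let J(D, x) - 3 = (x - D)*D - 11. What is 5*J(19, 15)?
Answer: -420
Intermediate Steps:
J(D, x) = -8 + D*(x - D) (J(D, x) = 3 + ((x - D)*D - 11) = 3 + (D*(x - D) - 11) = 3 + (-11 + D*(x - D)) = -8 + D*(x - D))
5*J(19, 15) = 5*(-8 - 1*19² + 19*15) = 5*(-8 - 1*361 + 285) = 5*(-8 - 361 + 285) = 5*(-84) = -420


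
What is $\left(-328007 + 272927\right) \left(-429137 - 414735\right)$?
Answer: $46480469760$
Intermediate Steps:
$\left(-328007 + 272927\right) \left(-429137 - 414735\right) = \left(-55080\right) \left(-843872\right) = 46480469760$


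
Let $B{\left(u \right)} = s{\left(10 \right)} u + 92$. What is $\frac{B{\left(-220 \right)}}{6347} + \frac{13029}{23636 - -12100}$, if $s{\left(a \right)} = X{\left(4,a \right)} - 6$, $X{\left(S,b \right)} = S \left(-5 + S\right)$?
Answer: $\frac{54867325}{75605464} \approx 0.72571$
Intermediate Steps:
$s{\left(a \right)} = -10$ ($s{\left(a \right)} = 4 \left(-5 + 4\right) - 6 = 4 \left(-1\right) - 6 = -4 - 6 = -10$)
$B{\left(u \right)} = 92 - 10 u$ ($B{\left(u \right)} = - 10 u + 92 = 92 - 10 u$)
$\frac{B{\left(-220 \right)}}{6347} + \frac{13029}{23636 - -12100} = \frac{92 - -2200}{6347} + \frac{13029}{23636 - -12100} = \left(92 + 2200\right) \frac{1}{6347} + \frac{13029}{23636 + 12100} = 2292 \cdot \frac{1}{6347} + \frac{13029}{35736} = \frac{2292}{6347} + 13029 \cdot \frac{1}{35736} = \frac{2292}{6347} + \frac{4343}{11912} = \frac{54867325}{75605464}$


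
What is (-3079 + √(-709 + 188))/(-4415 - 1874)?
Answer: 3079/6289 - I*√521/6289 ≈ 0.48958 - 0.0036294*I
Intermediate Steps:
(-3079 + √(-709 + 188))/(-4415 - 1874) = (-3079 + √(-521))/(-6289) = (-3079 + I*√521)*(-1/6289) = 3079/6289 - I*√521/6289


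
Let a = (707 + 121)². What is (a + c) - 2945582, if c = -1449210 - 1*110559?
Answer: -3819767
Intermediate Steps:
a = 685584 (a = 828² = 685584)
c = -1559769 (c = -1449210 - 110559 = -1559769)
(a + c) - 2945582 = (685584 - 1559769) - 2945582 = -874185 - 2945582 = -3819767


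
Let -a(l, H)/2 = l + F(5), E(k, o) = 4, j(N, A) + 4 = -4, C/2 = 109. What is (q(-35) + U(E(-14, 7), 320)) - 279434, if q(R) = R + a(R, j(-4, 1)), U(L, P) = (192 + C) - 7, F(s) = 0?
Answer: -278996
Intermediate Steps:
C = 218 (C = 2*109 = 218)
j(N, A) = -8 (j(N, A) = -4 - 4 = -8)
U(L, P) = 403 (U(L, P) = (192 + 218) - 7 = 410 - 7 = 403)
a(l, H) = -2*l (a(l, H) = -2*(l + 0) = -2*l)
q(R) = -R (q(R) = R - 2*R = -R)
(q(-35) + U(E(-14, 7), 320)) - 279434 = (-1*(-35) + 403) - 279434 = (35 + 403) - 279434 = 438 - 279434 = -278996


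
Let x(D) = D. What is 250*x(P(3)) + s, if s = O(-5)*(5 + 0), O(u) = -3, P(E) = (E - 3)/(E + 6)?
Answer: -15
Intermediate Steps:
P(E) = (-3 + E)/(6 + E)
s = -15 (s = -3*(5 + 0) = -3*5 = -15)
250*x(P(3)) + s = 250*((-3 + 3)/(6 + 3)) - 15 = 250*(0/9) - 15 = 250*((1/9)*0) - 15 = 250*0 - 15 = 0 - 15 = -15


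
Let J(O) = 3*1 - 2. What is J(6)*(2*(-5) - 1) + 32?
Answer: 21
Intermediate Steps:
J(O) = 1 (J(O) = 3 - 2 = 1)
J(6)*(2*(-5) - 1) + 32 = 1*(2*(-5) - 1) + 32 = 1*(-10 - 1) + 32 = 1*(-11) + 32 = -11 + 32 = 21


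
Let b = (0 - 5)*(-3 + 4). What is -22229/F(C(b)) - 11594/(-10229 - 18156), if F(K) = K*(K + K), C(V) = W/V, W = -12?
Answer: -15770915053/8174880 ≈ -1929.2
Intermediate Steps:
b = -5 (b = -5*1 = -5)
C(V) = -12/V
F(K) = 2*K² (F(K) = K*(2*K) = 2*K²)
-22229/F(C(b)) - 11594/(-10229 - 18156) = -22229/(2*(-12/(-5))²) - 11594/(-10229 - 18156) = -22229/(2*(-12*(-⅕))²) - 11594/(-28385) = -22229/(2*(12/5)²) - 11594*(-1/28385) = -22229/(2*(144/25)) + 11594/28385 = -22229/288/25 + 11594/28385 = -22229*25/288 + 11594/28385 = -555725/288 + 11594/28385 = -15770915053/8174880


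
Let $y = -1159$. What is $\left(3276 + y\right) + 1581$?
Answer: $3698$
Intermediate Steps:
$\left(3276 + y\right) + 1581 = \left(3276 - 1159\right) + 1581 = 2117 + 1581 = 3698$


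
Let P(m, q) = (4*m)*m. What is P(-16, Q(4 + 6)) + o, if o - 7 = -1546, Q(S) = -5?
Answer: -515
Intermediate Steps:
P(m, q) = 4*m**2
o = -1539 (o = 7 - 1546 = -1539)
P(-16, Q(4 + 6)) + o = 4*(-16)**2 - 1539 = 4*256 - 1539 = 1024 - 1539 = -515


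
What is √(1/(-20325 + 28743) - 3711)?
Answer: I*√262971560346/8418 ≈ 60.918*I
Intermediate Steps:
√(1/(-20325 + 28743) - 3711) = √(1/8418 - 3711) = √(-31239197/8418) = I*√262971560346/8418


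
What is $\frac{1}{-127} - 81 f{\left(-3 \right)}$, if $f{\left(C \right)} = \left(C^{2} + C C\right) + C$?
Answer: $- \frac{154306}{127} \approx -1215.0$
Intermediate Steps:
$f{\left(C \right)} = C + 2 C^{2}$ ($f{\left(C \right)} = \left(C^{2} + C^{2}\right) + C = 2 C^{2} + C = C + 2 C^{2}$)
$\frac{1}{-127} - 81 f{\left(-3 \right)} = \frac{1}{-127} - 81 \left(- 3 \left(1 + 2 \left(-3\right)\right)\right) = - \frac{1}{127} - 81 \left(- 3 \left(1 - 6\right)\right) = - \frac{1}{127} - 81 \left(\left(-3\right) \left(-5\right)\right) = - \frac{1}{127} - 1215 = - \frac{154306}{127}$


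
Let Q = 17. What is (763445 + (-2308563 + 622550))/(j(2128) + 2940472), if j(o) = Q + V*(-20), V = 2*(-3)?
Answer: -922568/2940609 ≈ -0.31373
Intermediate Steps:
V = -6
j(o) = 137 (j(o) = 17 - 6*(-20) = 17 + 120 = 137)
(763445 + (-2308563 + 622550))/(j(2128) + 2940472) = (763445 + (-2308563 + 622550))/(137 + 2940472) = (763445 - 1686013)/2940609 = -922568*1/2940609 = -922568/2940609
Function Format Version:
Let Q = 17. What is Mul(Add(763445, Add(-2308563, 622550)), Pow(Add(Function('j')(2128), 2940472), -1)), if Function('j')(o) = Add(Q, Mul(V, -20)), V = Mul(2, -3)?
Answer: Rational(-922568, 2940609) ≈ -0.31373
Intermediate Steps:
V = -6
Function('j')(o) = 137 (Function('j')(o) = Add(17, Mul(-6, -20)) = Add(17, 120) = 137)
Mul(Add(763445, Add(-2308563, 622550)), Pow(Add(Function('j')(2128), 2940472), -1)) = Mul(Add(763445, Add(-2308563, 622550)), Pow(Add(137, 2940472), -1)) = Mul(Add(763445, -1686013), Pow(2940609, -1)) = Mul(-922568, Rational(1, 2940609)) = Rational(-922568, 2940609)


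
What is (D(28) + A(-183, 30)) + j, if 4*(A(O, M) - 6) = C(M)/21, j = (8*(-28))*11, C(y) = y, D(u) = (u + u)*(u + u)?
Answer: 9497/14 ≈ 678.36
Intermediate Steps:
D(u) = 4*u² (D(u) = (2*u)*(2*u) = 4*u²)
j = -2464 (j = -224*11 = -2464)
A(O, M) = 6 + M/84 (A(O, M) = 6 + (M/21)/4 = 6 + M/84)
(D(28) + A(-183, 30)) + j = (4*28² + (6 + (1/84)*30)) - 2464 = (4*784 + (6 + 5/14)) - 2464 = (3136 + 89/14) - 2464 = 43993/14 - 2464 = 9497/14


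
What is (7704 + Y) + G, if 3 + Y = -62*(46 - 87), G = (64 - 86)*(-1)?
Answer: 10265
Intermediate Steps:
G = 22 (G = -22*(-1) = 22)
Y = 2539 (Y = -3 - 62*(46 - 87) = -3 - 62*(-41) = -3 + 2542 = 2539)
(7704 + Y) + G = (7704 + 2539) + 22 = 10243 + 22 = 10265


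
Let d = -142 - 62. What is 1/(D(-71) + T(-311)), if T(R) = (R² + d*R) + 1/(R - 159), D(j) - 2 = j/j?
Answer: 470/75278959 ≈ 6.2434e-6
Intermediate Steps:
D(j) = 3 (D(j) = 2 + j/j = 2 + 1 = 3)
d = -204
T(R) = R² + 1/(-159 + R) - 204*R (T(R) = (R² - 204*R) + 1/(R - 159) = (R² - 204*R) + 1/(-159 + R) = R² + 1/(-159 + R) - 204*R)
1/(D(-71) + T(-311)) = 1/(3 + (1 + (-311)³ - 363*(-311)² + 32436*(-311))/(-159 - 311)) = 1/(3 + (1 - 30080231 - 363*96721 - 10087596)/(-470)) = 1/(3 - (1 - 30080231 - 35109723 - 10087596)/470) = 1/(3 - 1/470*(-75277549)) = 1/(3 + 75277549/470) = 1/(75278959/470) = 470/75278959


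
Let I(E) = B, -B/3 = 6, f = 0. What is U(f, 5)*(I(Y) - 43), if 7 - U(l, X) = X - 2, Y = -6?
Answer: -244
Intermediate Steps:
U(l, X) = 9 - X (U(l, X) = 7 - (X - 2) = 7 - (-2 + X) = 7 + (2 - X) = 9 - X)
B = -18 (B = -3*6 = -18)
I(E) = -18
U(f, 5)*(I(Y) - 43) = (9 - 1*5)*(-18 - 43) = (9 - 5)*(-61) = 4*(-61) = -244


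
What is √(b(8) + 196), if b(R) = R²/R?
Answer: 2*√51 ≈ 14.283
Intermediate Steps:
b(R) = R
√(b(8) + 196) = √(8 + 196) = √204 = 2*√51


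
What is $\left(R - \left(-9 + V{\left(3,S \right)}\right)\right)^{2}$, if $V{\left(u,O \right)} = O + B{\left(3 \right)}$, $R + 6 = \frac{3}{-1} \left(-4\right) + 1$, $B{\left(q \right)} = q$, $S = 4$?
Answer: $81$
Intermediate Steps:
$R = 7$ ($R = -6 + \left(\frac{3}{-1} \left(-4\right) + 1\right) = -6 + \left(3 \left(-1\right) \left(-4\right) + 1\right) = -6 + \left(\left(-3\right) \left(-4\right) + 1\right) = -6 + \left(12 + 1\right) = -6 + 13 = 7$)
$V{\left(u,O \right)} = 3 + O$ ($V{\left(u,O \right)} = O + 3 = 3 + O$)
$\left(R - \left(-9 + V{\left(3,S \right)}\right)\right)^{2} = \left(7 + \left(9 - \left(3 + 4\right)\right)\right)^{2} = \left(7 + \left(9 - 7\right)\right)^{2} = \left(7 + 2\right)^{2} = 9^{2} = 81$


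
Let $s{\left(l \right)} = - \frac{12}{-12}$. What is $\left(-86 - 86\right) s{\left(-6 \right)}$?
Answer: $-172$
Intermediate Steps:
$s{\left(l \right)} = 1$ ($s{\left(l \right)} = \left(-12\right) \left(- \frac{1}{12}\right) = 1$)
$\left(-86 - 86\right) s{\left(-6 \right)} = \left(-86 - 86\right) 1 = \left(-172\right) 1 = -172$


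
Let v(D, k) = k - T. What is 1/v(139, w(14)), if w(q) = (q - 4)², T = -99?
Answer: 1/199 ≈ 0.0050251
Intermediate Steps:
w(q) = (-4 + q)²
v(D, k) = 99 + k (v(D, k) = k - 1*(-99) = k + 99 = 99 + k)
1/v(139, w(14)) = 1/(99 + (-4 + 14)²) = 1/(99 + 10²) = 1/(99 + 100) = 1/199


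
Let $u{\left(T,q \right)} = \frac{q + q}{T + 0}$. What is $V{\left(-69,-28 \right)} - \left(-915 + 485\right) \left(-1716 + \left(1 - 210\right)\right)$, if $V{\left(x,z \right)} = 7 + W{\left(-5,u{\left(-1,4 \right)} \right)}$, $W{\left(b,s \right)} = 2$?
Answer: $-827741$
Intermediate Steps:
$u{\left(T,q \right)} = \frac{2 q}{T}$
$V{\left(x,z \right)} = 9$ ($V{\left(x,z \right)} = 7 + 2 = 9$)
$V{\left(-69,-28 \right)} - \left(-915 + 485\right) \left(-1716 + \left(1 - 210\right)\right) = 9 - \left(-915 + 485\right) \left(-1716 + \left(1 - 210\right)\right) = 9 - - 430 \left(-1716 + \left(1 - 210\right)\right) = 9 - - 430 \left(-1716 - 209\right) = 9 - \left(-430\right) \left(-1925\right) = 9 - 827750 = -827741$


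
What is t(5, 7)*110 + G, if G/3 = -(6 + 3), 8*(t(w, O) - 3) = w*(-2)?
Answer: 331/2 ≈ 165.50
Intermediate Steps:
t(w, O) = 3 - w/4 (t(w, O) = 3 + (w*(-2))/8 = 3 + (-2*w)/8 = 3 - w/4)
G = -27 (G = 3*(-(6 + 3)) = 3*(-1*9) = 3*(-9) = -27)
t(5, 7)*110 + G = (3 - ¼*5)*110 - 27 = (3 - 5/4)*110 - 27 = (7/4)*110 - 27 = 385/2 - 27 = 331/2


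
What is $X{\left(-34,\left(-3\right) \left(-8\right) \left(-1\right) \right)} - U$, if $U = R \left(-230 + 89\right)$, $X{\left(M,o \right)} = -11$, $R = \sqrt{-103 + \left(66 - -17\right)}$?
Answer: $-11 + 282 i \sqrt{5} \approx -11.0 + 630.57 i$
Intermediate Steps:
$R = 2 i \sqrt{5}$ ($R = \sqrt{-103 + \left(66 + 17\right)} = \sqrt{-103 + 83} = \sqrt{-20} = 2 i \sqrt{5} \approx 4.4721 i$)
$U = - 282 i \sqrt{5}$ ($U = 2 i \sqrt{5} \left(-230 + 89\right) = 2 i \sqrt{5} \left(-141\right) = - 282 i \sqrt{5} \approx - 630.57 i$)
$X{\left(-34,\left(-3\right) \left(-8\right) \left(-1\right) \right)} - U = -11 - - 282 i \sqrt{5} = -11 + 282 i \sqrt{5}$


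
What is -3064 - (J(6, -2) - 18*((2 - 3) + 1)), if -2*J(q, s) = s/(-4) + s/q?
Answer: -36767/12 ≈ -3063.9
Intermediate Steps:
J(q, s) = s/8 - s/(2*q) (J(q, s) = -(s/(-4) + s/q)/2 = -(s*(-1/4) + s/q)/2 = -(-s/4 + s/q)/2 = s/8 - s/(2*q))
-3064 - (J(6, -2) - 18*((2 - 3) + 1)) = -3064 - ((1/8)*(-2)*(-4 + 6)/6 - 18*((2 - 3) + 1)) = -3064 - ((1/8)*(-2)*(1/6)*2 - 18*(-1 + 1)) = -3064 - (-1/12 - 18*0) = -3064 - (-1/12 + 0) = -3064 - 1*(-1/12) = -3064 + 1/12 = -36767/12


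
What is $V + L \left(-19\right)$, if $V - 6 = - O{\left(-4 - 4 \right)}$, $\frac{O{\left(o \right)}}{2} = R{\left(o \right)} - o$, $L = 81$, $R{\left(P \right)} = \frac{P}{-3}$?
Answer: $- \frac{4663}{3} \approx -1554.3$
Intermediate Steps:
$R{\left(P \right)} = - \frac{P}{3}$ ($R{\left(P \right)} = P \left(- \frac{1}{3}\right) = - \frac{P}{3}$)
$O{\left(o \right)} = - \frac{8 o}{3}$ ($O{\left(o \right)} = 2 \left(- \frac{o}{3} - o\right) = 2 \left(- \frac{4 o}{3}\right) = - \frac{8 o}{3}$)
$V = - \frac{46}{3}$ ($V = 6 - - \frac{8 \left(-4 - 4\right)}{3} = 6 - \left(- \frac{8}{3}\right) \left(-8\right) = 6 - \frac{64}{3} = - \frac{46}{3} \approx -15.333$)
$V + L \left(-19\right) = - \frac{46}{3} + 81 \left(-19\right) = - \frac{46}{3} - 1539 = - \frac{4663}{3}$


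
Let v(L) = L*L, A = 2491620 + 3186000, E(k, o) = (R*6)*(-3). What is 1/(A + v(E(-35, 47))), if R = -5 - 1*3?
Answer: 1/5698356 ≈ 1.7549e-7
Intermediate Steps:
R = -8 (R = -5 - 3 = -8)
E(k, o) = 144 (E(k, o) = -8*6*(-3) = -48*(-3) = 144)
A = 5677620
v(L) = L**2
1/(A + v(E(-35, 47))) = 1/(5677620 + 144**2) = 1/(5677620 + 20736) = 1/5698356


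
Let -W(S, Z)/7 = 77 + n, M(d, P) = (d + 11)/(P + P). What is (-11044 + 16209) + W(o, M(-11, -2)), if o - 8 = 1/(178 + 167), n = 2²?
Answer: 4598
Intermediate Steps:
M(d, P) = (11 + d)/(2*P) (M(d, P) = (11 + d)/((2*P)) = (11 + d)*(1/(2*P)) = (11 + d)/(2*P))
n = 4
o = 2761/345 (o = 8 + 1/(178 + 167) = 8 + 1/345 = 2761/345 ≈ 8.0029)
W(S, Z) = -567 (W(S, Z) = -7*(77 + 4) = -7*81 = -567)
(-11044 + 16209) + W(o, M(-11, -2)) = (-11044 + 16209) - 567 = 5165 - 567 = 4598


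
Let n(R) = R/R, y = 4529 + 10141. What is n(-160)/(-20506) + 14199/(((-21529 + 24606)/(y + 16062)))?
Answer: 8948073372931/63096962 ≈ 1.4181e+5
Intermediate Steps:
y = 14670
n(R) = 1
n(-160)/(-20506) + 14199/(((-21529 + 24606)/(y + 16062))) = 1/(-20506) + 14199/(((-21529 + 24606)/(14670 + 16062))) = 1*(-1/20506) + 14199/((3077/30732)) = -1/20506 + 14199/((3077*(1/30732))) = -1/20506 + 14199/(3077/30732) = -1/20506 + 14199*(30732/3077) = -1/20506 + 436363668/3077 = 8948073372931/63096962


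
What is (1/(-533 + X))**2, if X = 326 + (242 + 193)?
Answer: 1/51984 ≈ 1.9237e-5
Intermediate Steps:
X = 761 (X = 326 + 435 = 761)
(1/(-533 + X))**2 = (1/(-533 + 761))**2 = (1/228)**2 = 1/51984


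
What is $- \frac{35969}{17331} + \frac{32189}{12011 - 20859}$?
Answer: $- \frac{876121271}{153344688} \approx -5.7134$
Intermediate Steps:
$- \frac{35969}{17331} + \frac{32189}{12011 - 20859} = \left(-35969\right) \frac{1}{17331} + \frac{32189}{-8848} = - \frac{35969}{17331} + 32189 \left(- \frac{1}{8848}\right) = - \frac{35969}{17331} - \frac{32189}{8848} = - \frac{876121271}{153344688}$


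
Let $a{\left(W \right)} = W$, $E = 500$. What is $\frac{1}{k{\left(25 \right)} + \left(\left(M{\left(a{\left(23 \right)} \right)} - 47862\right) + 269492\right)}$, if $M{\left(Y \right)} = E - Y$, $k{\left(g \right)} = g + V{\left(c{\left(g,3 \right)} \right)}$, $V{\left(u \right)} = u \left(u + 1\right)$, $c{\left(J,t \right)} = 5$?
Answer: $\frac{1}{222162} \approx 4.5012 \cdot 10^{-6}$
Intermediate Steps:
$V{\left(u \right)} = u \left(1 + u\right)$
$k{\left(g \right)} = 30 + g$ ($k{\left(g \right)} = g + 5 \left(1 + 5\right) = g + 5 \cdot 6 = g + 30 = 30 + g$)
$M{\left(Y \right)} = 500 - Y$
$\frac{1}{k{\left(25 \right)} + \left(\left(M{\left(a{\left(23 \right)} \right)} - 47862\right) + 269492\right)} = \frac{1}{\left(30 + 25\right) + \left(\left(\left(500 - 23\right) - 47862\right) + 269492\right)} = \frac{1}{55 + \left(\left(\left(500 - 23\right) - 47862\right) + 269492\right)} = \frac{1}{55 + \left(\left(477 - 47862\right) + 269492\right)} = \frac{1}{55 + \left(-47385 + 269492\right)} = \frac{1}{55 + 222107} = \frac{1}{222162}$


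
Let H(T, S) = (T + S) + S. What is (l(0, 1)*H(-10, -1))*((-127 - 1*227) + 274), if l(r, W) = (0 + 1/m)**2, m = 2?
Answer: 240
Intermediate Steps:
H(T, S) = T + 2*S (H(T, S) = (S + T) + S = T + 2*S)
l(r, W) = 1/4 (l(r, W) = (0 + 1/2)**2 = (1/2)**2 = 1/4)
(l(0, 1)*H(-10, -1))*((-127 - 1*227) + 274) = ((-10 + 2*(-1))/4)*((-127 - 1*227) + 274) = ((-10 - 2)/4)*((-127 - 227) + 274) = ((1/4)*(-12))*(-354 + 274) = -3*(-80) = 240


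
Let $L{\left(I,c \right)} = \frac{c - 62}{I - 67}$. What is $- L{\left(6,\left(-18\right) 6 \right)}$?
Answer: $- \frac{170}{61} \approx -2.7869$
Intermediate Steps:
$L{\left(I,c \right)} = \frac{-62 + c}{-67 + I}$
$- L{\left(6,\left(-18\right) 6 \right)} = - \frac{-62 - 108}{-67 + 6} = - \frac{-62 - 108}{-61} = - \frac{\left(-1\right) \left(-170\right)}{61} = \left(-1\right) \frac{170}{61} = - \frac{170}{61}$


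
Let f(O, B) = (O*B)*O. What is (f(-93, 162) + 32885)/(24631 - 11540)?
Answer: 1434023/13091 ≈ 109.54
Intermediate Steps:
f(O, B) = B*O**2 (f(O, B) = (B*O)*O = B*O**2)
(f(-93, 162) + 32885)/(24631 - 11540) = (162*(-93)**2 + 32885)/(24631 - 11540) = (162*8649 + 32885)/13091 = (1401138 + 32885)*(1/13091) = 1434023*(1/13091) = 1434023/13091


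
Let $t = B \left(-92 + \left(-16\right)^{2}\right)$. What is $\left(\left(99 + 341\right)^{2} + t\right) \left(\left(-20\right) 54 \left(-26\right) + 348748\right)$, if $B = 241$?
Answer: $87847650672$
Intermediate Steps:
$t = 39524$ ($t = 241 \left(-92 + \left(-16\right)^{2}\right) = 241 \left(-92 + 256\right) = 241 \cdot 164 = 39524$)
$\left(\left(99 + 341\right)^{2} + t\right) \left(\left(-20\right) 54 \left(-26\right) + 348748\right) = \left(\left(99 + 341\right)^{2} + 39524\right) \left(\left(-20\right) 54 \left(-26\right) + 348748\right) = \left(440^{2} + 39524\right) \left(\left(-1080\right) \left(-26\right) + 348748\right) = \left(193600 + 39524\right) \left(28080 + 348748\right) = 233124 \cdot 376828 = 87847650672$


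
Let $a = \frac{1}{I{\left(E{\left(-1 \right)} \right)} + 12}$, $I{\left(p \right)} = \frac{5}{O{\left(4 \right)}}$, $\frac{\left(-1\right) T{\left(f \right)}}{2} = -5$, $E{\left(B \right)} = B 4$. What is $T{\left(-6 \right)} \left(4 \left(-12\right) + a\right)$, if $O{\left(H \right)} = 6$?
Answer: $- \frac{36900}{77} \approx -479.22$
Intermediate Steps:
$E{\left(B \right)} = 4 B$
$T{\left(f \right)} = 10$ ($T{\left(f \right)} = \left(-2\right) \left(-5\right) = 10$)
$I{\left(p \right)} = \frac{5}{6}$
$a = \frac{6}{77}$ ($a = \frac{1}{\frac{5}{6} + 12} = \frac{1}{\frac{77}{6}} = \frac{6}{77} \approx 0.077922$)
$T{\left(-6 \right)} \left(4 \left(-12\right) + a\right) = 10 \left(4 \left(-12\right) + \frac{6}{77}\right) = 10 \left(-48 + \frac{6}{77}\right) = 10 \left(- \frac{3690}{77}\right) = - \frac{36900}{77}$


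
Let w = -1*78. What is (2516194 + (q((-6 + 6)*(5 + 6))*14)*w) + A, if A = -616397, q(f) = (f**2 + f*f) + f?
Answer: 1899797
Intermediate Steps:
w = -78
q(f) = f + 2*f**2 (q(f) = (f**2 + f**2) + f = 2*f**2 + f = f + 2*f**2)
(2516194 + (q((-6 + 6)*(5 + 6))*14)*w) + A = (2516194 + ((((-6 + 6)*(5 + 6))*(1 + 2*((-6 + 6)*(5 + 6))))*14)*(-78)) - 616397 = (2516194 + (((0*11)*(1 + 2*(0*11)))*14)*(-78)) - 616397 = (2516194 + ((0*(1 + 2*0))*14)*(-78)) - 616397 = (2516194 + ((0*(1 + 0))*14)*(-78)) - 616397 = (2516194 + ((0*1)*14)*(-78)) - 616397 = (2516194 + (0*14)*(-78)) - 616397 = (2516194 + 0*(-78)) - 616397 = (2516194 + 0) - 616397 = 2516194 - 616397 = 1899797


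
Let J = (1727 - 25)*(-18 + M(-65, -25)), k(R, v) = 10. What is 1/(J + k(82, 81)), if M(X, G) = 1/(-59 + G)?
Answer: -42/1287143 ≈ -3.2630e-5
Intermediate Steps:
J = -1287563/42 (J = (1727 - 25)*(-18 + 1/(-59 - 25)) = 1702*(-18 + 1/(-84)) = 1702*(-18 - 1/84) = 1702*(-1513/84) = -1287563/42 ≈ -30656.)
1/(J + k(82, 81)) = 1/(-1287563/42 + 10) = 1/(-1287143/42) = -42/1287143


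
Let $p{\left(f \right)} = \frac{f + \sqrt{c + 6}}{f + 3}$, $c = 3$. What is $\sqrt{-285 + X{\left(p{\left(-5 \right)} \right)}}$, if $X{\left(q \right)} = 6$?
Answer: $3 i \sqrt{31} \approx 16.703 i$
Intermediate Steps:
$p{\left(f \right)} = 1$ ($p{\left(f \right)} = \frac{f + \sqrt{3 + 6}}{f + 3} = \frac{f + \sqrt{9}}{3 + f} = \frac{f + 3}{3 + f} = \frac{3 + f}{3 + f} = 1$)
$\sqrt{-285 + X{\left(p{\left(-5 \right)} \right)}} = \sqrt{-285 + 6} = \sqrt{-279} = 3 i \sqrt{31}$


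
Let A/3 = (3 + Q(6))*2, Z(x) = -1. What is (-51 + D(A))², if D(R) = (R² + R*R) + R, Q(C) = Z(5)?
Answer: 62001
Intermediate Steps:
Q(C) = -1
A = 12 (A = 3*((3 - 1)*2) = 3*(2*2) = 3*4 = 12)
D(R) = R + 2*R² (D(R) = (R² + R²) + R = 2*R² + R = R + 2*R²)
(-51 + D(A))² = (-51 + 12*(1 + 2*12))² = (-51 + 12*(1 + 24))² = (-51 + 12*25)² = (-51 + 300)² = 249² = 62001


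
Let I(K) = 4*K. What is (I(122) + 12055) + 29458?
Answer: 42001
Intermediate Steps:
(I(122) + 12055) + 29458 = (4*122 + 12055) + 29458 = (488 + 12055) + 29458 = 12543 + 29458 = 42001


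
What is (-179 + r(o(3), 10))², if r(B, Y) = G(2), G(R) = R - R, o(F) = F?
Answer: 32041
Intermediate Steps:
G(R) = 0
r(B, Y) = 0
(-179 + r(o(3), 10))² = (-179 + 0)² = (-179)² = 32041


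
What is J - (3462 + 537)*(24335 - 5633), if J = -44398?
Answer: -74833696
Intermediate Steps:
J - (3462 + 537)*(24335 - 5633) = -44398 - (3462 + 537)*(24335 - 5633) = -44398 - 3999*18702 = -44398 - 1*74789298 = -44398 - 74789298 = -74833696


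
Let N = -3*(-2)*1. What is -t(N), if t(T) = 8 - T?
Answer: -2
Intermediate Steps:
N = 6 (N = 6*1 = 6)
-t(N) = -(8 - 1*6) = -(8 - 6) = -1*2 = -2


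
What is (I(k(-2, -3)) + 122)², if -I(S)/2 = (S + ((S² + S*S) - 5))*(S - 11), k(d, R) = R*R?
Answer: 617796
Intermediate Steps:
k(d, R) = R²
I(S) = -2*(-11 + S)*(-5 + S + 2*S²) (I(S) = -2*(S + ((S² + S*S) - 5))*(S - 11) = -2*(S + ((S² + S²) - 5))*(-11 + S) = -2*(S + (2*S² - 5))*(-11 + S) = -2*(S + (-5 + 2*S²))*(-11 + S) = -2*(-5 + S + 2*S²)*(-11 + S) = -2*(-11 + S)*(-5 + S + 2*S²))
(I(k(-2, -3)) + 122)² = ((-110 - 4*((-3)²)³ + 32*(-3)² + 42*((-3)²)²) + 122)² = ((-110 - 4*9³ + 32*9 + 42*9²) + 122)² = ((-110 - 4*729 + 288 + 42*81) + 122)² = ((-110 - 2916 + 288 + 3402) + 122)² = (664 + 122)² = 786² = 617796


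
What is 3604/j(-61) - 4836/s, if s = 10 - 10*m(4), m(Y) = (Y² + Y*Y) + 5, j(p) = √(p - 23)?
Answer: 403/30 - 1802*I*√21/21 ≈ 13.433 - 393.23*I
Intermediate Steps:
j(p) = √(-23 + p)
m(Y) = 5 + 2*Y² (m(Y) = (Y² + Y²) + 5 = 2*Y² + 5 = 5 + 2*Y²)
s = -360 (s = 10 - 10*(5 + 2*4²) = 10 - 10*(5 + 2*16) = 10 - 10*(5 + 32) = 10 - 10*37 = 10 - 370 = -360)
3604/j(-61) - 4836/s = 3604/(√(-23 - 61)) - 4836/(-360) = 3604/(√(-84)) - 4836*(-1/360) = 3604/((2*I*√21)) + 403/30 = 3604*(-I*√21/42) + 403/30 = -1802*I*√21/21 + 403/30 = 403/30 - 1802*I*√21/21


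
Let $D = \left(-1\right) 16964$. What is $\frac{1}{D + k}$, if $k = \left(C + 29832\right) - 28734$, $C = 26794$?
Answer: $\frac{1}{10928} \approx 9.1508 \cdot 10^{-5}$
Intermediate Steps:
$k = 27892$ ($k = \left(26794 + 29832\right) - 28734 = 56626 - 28734 = 27892$)
$D = -16964$
$\frac{1}{D + k} = \frac{1}{-16964 + 27892} = \frac{1}{10928}$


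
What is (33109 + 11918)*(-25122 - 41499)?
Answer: -2999743767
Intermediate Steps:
(33109 + 11918)*(-25122 - 41499) = 45027*(-66621) = -2999743767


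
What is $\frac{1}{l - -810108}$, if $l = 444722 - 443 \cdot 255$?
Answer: $\frac{1}{1141865} \approx 8.7576 \cdot 10^{-7}$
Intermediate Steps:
$l = 331757$ ($l = 444722 - 112965 = 331757$)
$\frac{1}{l - -810108} = \frac{1}{331757 - -810108} = \frac{1}{331757 + 810108} = \frac{1}{1141865}$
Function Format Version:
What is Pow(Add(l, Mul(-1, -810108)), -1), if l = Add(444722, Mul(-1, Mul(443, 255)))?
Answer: Rational(1, 1141865) ≈ 8.7576e-7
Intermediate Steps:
l = 331757 (l = Add(444722, Mul(-1, 112965)) = Add(444722, -112965) = 331757)
Pow(Add(l, Mul(-1, -810108)), -1) = Pow(Add(331757, Mul(-1, -810108)), -1) = Pow(Add(331757, 810108), -1) = Pow(1141865, -1) = Rational(1, 1141865)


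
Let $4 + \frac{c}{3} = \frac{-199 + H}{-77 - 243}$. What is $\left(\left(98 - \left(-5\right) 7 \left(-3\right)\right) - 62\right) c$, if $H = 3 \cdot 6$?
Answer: $\frac{227493}{320} \approx 710.92$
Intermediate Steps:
$H = 18$
$c = - \frac{3297}{320}$ ($c = -12 + 3 \frac{-199 + 18}{-77 - 243} = -12 + 3 \left(- \frac{181}{-320}\right) = -12 + 3 \left(\left(-181\right) \left(- \frac{1}{320}\right)\right) = -12 + 3 \cdot \frac{181}{320} = -12 + \frac{543}{320} = - \frac{3297}{320} \approx -10.303$)
$\left(\left(98 - \left(-5\right) 7 \left(-3\right)\right) - 62\right) c = \left(\left(98 - \left(-5\right) 7 \left(-3\right)\right) - 62\right) \left(- \frac{3297}{320}\right) = \left(\left(98 - \left(-35\right) \left(-3\right)\right) + \left(-174 + 112\right)\right) \left(- \frac{3297}{320}\right) = \left(\left(98 - 105\right) - 62\right) \left(- \frac{3297}{320}\right) = \left(-7 - 62\right) \left(- \frac{3297}{320}\right) = \left(-69\right) \left(- \frac{3297}{320}\right) = \frac{227493}{320}$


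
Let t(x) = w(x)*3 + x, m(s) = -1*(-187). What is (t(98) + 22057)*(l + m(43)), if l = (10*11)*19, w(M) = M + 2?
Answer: 51130035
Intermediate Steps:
w(M) = 2 + M
l = 2090 (l = 110*19 = 2090)
m(s) = 187
t(x) = 6 + 4*x (t(x) = (2 + x)*3 + x = (6 + 3*x) + x = 6 + 4*x)
(t(98) + 22057)*(l + m(43)) = ((6 + 4*98) + 22057)*(2090 + 187) = ((6 + 392) + 22057)*2277 = (398 + 22057)*2277 = 22455*2277 = 51130035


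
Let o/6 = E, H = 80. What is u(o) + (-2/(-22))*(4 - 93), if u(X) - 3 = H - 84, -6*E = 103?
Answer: -100/11 ≈ -9.0909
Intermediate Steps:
E = -103/6 (E = -1/6*103 = -103/6 ≈ -17.167)
o = -103 (o = 6*(-103/6) = -103)
u(X) = -1 (u(X) = 3 + (80 - 84) = 3 - 4 = -1)
u(o) + (-2/(-22))*(4 - 93) = -1 + (-2/(-22))*(4 - 93) = -1 - 2*(-1/22)*(-89) = -1 + (1/11)*(-89) = -1 - 89/11 = -100/11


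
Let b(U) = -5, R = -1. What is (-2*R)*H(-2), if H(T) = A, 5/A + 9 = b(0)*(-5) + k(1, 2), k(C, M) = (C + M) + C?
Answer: 1/2 ≈ 0.50000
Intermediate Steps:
k(C, M) = M + 2*C
A = 1/4 (A = 5/(-9 + (-5*(-5) + (2 + 2*1))) = 5/(-9 + (25 + (2 + 2))) = 5/(-9 + (25 + 4)) = 5/(-9 + 29) = 5/20 = 5*(1/20) = 1/4 ≈ 0.25000)
H(T) = 1/4
(-2*R)*H(-2) = -2*(-1)*(1/4) = 2*(1/4) = 1/2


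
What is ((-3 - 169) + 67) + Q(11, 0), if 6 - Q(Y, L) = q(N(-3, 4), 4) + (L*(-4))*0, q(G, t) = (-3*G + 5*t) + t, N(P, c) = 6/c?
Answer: -237/2 ≈ -118.50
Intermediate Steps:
q(G, t) = -3*G + 6*t
Q(Y, L) = -27/2 (Q(Y, L) = 6 - ((-18/4 + 6*4) + (L*(-4))*0) = 6 - ((-18/4 + 24) - 4*L*0) = 6 - ((-3*3/2 + 24) + 0) = 6 - ((-9/2 + 24) + 0) = 6 - (39/2 + 0) = 6 - 1*39/2 = 6 - 39/2 = -27/2)
((-3 - 169) + 67) + Q(11, 0) = ((-3 - 169) + 67) - 27/2 = (-172 + 67) - 27/2 = -105 - 27/2 = -237/2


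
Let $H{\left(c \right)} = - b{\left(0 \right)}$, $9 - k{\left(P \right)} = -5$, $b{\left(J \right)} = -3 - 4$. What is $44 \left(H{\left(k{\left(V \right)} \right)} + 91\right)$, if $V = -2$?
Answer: $4312$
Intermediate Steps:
$b{\left(J \right)} = -7$
$k{\left(P \right)} = 14$ ($k{\left(P \right)} = 9 - -5 = 9 + 5 = 14$)
$H{\left(c \right)} = 7$ ($H{\left(c \right)} = \left(-1\right) \left(-7\right) = 7$)
$44 \left(H{\left(k{\left(V \right)} \right)} + 91\right) = 44 \left(7 + 91\right) = 44 \cdot 98 = 4312$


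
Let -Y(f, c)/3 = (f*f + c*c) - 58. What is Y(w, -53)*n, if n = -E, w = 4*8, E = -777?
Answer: -8799525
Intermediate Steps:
w = 32
Y(f, c) = 174 - 3*c² - 3*f² (Y(f, c) = -3*((f*f + c*c) - 58) = -3*((f² + c²) - 58) = -3*((c² + f²) - 58) = -3*(-58 + c² + f²) = 174 - 3*c² - 3*f²)
n = 777 (n = -1*(-777) = 777)
Y(w, -53)*n = (174 - 3*(-53)² - 3*32²)*777 = (174 - 3*2809 - 3*1024)*777 = (174 - 8427 - 3072)*777 = -11325*777 = -8799525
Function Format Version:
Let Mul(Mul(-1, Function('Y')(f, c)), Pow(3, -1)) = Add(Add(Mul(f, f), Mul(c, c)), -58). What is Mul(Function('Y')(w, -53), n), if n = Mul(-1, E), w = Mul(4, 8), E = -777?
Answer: -8799525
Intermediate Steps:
w = 32
Function('Y')(f, c) = Add(174, Mul(-3, Pow(c, 2)), Mul(-3, Pow(f, 2))) (Function('Y')(f, c) = Mul(-3, Add(Add(Mul(f, f), Mul(c, c)), -58)) = Mul(-3, Add(Add(Pow(f, 2), Pow(c, 2)), -58)) = Mul(-3, Add(Add(Pow(c, 2), Pow(f, 2)), -58)) = Mul(-3, Add(-58, Pow(c, 2), Pow(f, 2))) = Add(174, Mul(-3, Pow(c, 2)), Mul(-3, Pow(f, 2))))
n = 777 (n = Mul(-1, -777) = 777)
Mul(Function('Y')(w, -53), n) = Mul(Add(174, Mul(-3, Pow(-53, 2)), Mul(-3, Pow(32, 2))), 777) = Mul(Add(174, Mul(-3, 2809), Mul(-3, 1024)), 777) = Mul(Add(174, -8427, -3072), 777) = Mul(-11325, 777) = -8799525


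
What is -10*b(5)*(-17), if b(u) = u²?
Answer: 4250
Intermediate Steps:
-10*b(5)*(-17) = -10*5²*(-17) = -10*25*(-17) = -250*(-17) = 4250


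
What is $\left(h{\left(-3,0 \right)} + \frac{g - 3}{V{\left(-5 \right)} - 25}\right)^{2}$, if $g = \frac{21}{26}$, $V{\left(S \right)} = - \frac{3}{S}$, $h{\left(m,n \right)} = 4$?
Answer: $\frac{168298729}{10061584} \approx 16.727$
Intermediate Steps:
$g = \frac{21}{26}$ ($g = 21 \cdot \frac{1}{26} = \frac{21}{26} \approx 0.80769$)
$\left(h{\left(-3,0 \right)} + \frac{g - 3}{V{\left(-5 \right)} - 25}\right)^{2} = \left(4 + \frac{\frac{21}{26} - 3}{- \frac{3}{-5} - 25}\right)^{2} = \left(4 - \frac{57}{26 \left(\left(-3\right) \left(- \frac{1}{5}\right) - 25\right)}\right)^{2} = \left(4 - \frac{57}{26 \left(\frac{3}{5} - 25\right)}\right)^{2} = \left(4 - \frac{57}{26 \left(- \frac{122}{5}\right)}\right)^{2} = \left(4 - - \frac{285}{3172}\right)^{2} = \left(4 + \frac{285}{3172}\right)^{2} = \left(\frac{12973}{3172}\right)^{2} = \frac{168298729}{10061584}$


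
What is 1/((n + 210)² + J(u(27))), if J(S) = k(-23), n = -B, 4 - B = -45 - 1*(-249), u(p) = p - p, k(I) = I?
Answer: 1/168077 ≈ 5.9497e-6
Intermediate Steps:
u(p) = 0
B = -200 (B = 4 - (-45 - 1*(-249)) = 4 - (-45 + 249) = 4 - 1*204 = 4 - 204 = -200)
n = 200 (n = -1*(-200) = 200)
J(S) = -23
1/((n + 210)² + J(u(27))) = 1/((200 + 210)² - 23) = 1/(410² - 23) = 1/(168100 - 23) = 1/168077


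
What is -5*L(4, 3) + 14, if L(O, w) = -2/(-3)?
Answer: 32/3 ≈ 10.667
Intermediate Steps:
L(O, w) = ⅔ (L(O, w) = -2*(-⅓) = ⅔)
-5*L(4, 3) + 14 = -5*⅔ + 14 = -10/3 + 14 = 32/3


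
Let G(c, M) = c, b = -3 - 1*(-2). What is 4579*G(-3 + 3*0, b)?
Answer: -13737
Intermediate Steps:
b = -1 (b = -3 + 2 = -1)
4579*G(-3 + 3*0, b) = 4579*(-3 + 3*0) = 4579*(-3 + 0) = 4579*(-3) = -13737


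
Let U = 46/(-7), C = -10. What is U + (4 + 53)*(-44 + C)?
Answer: -21592/7 ≈ -3084.6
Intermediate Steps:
U = -46/7 (U = 46*(-⅐) = -46/7 ≈ -6.5714)
U + (4 + 53)*(-44 + C) = -46/7 + (4 + 53)*(-44 - 10) = -46/7 + 57*(-54) = -46/7 - 3078 = -21592/7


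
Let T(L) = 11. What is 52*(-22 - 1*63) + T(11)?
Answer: -4409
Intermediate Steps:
52*(-22 - 1*63) + T(11) = 52*(-22 - 1*63) + 11 = 52*(-22 - 63) + 11 = 52*(-85) + 11 = -4420 + 11 = -4409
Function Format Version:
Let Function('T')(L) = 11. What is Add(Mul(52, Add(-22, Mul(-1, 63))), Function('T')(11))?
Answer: -4409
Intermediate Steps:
Add(Mul(52, Add(-22, Mul(-1, 63))), Function('T')(11)) = Add(Mul(52, Add(-22, Mul(-1, 63))), 11) = Add(Mul(52, Add(-22, -63)), 11) = Add(Mul(52, -85), 11) = Add(-4420, 11) = -4409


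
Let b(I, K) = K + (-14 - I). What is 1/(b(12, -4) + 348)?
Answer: 1/318 ≈ 0.0031447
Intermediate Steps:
b(I, K) = -14 + K - I
1/(b(12, -4) + 348) = 1/((-14 - 4 - 1*12) + 348) = 1/((-14 - 4 - 12) + 348) = 1/(-30 + 348) = 1/318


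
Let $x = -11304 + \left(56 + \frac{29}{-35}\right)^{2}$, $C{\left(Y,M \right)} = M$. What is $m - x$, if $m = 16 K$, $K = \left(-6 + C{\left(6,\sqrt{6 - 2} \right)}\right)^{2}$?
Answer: $\frac{10432239}{1225} \approx 8516.1$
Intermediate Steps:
$K = 16$ ($K = \left(-6 + \sqrt{6 - 2}\right)^{2} = \left(-6 + \sqrt{4}\right)^{2} = \left(-6 + 2\right)^{2} = \left(-4\right)^{2} = 16$)
$m = 256$ ($m = 16 \cdot 16 = 256$)
$x = - \frac{10118639}{1225}$ ($x = -11304 + \left(56 + 29 \left(- \frac{1}{35}\right)\right)^{2} = -11304 + \left(56 - \frac{29}{35}\right)^{2} = -11304 + \left(\frac{1931}{35}\right)^{2} = -11304 + \frac{3728761}{1225} = - \frac{10118639}{1225} \approx -8260.1$)
$m - x = 256 - - \frac{10118639}{1225} = 256 + \frac{10118639}{1225} = \frac{10432239}{1225}$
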